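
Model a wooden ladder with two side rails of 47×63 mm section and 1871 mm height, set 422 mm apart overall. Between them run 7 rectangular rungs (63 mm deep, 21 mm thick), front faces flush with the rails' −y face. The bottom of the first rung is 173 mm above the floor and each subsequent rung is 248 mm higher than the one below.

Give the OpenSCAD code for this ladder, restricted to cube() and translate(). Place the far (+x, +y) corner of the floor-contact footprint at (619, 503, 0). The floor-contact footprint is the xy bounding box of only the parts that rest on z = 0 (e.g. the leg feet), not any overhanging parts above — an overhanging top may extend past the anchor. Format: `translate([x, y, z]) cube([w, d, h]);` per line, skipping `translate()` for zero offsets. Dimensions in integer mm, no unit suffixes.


translate([197, 440, 0]) cube([47, 63, 1871]);
translate([572, 440, 0]) cube([47, 63, 1871]);
translate([244, 440, 173]) cube([328, 63, 21]);
translate([244, 440, 421]) cube([328, 63, 21]);
translate([244, 440, 669]) cube([328, 63, 21]);
translate([244, 440, 917]) cube([328, 63, 21]);
translate([244, 440, 1165]) cube([328, 63, 21]);
translate([244, 440, 1413]) cube([328, 63, 21]);
translate([244, 440, 1661]) cube([328, 63, 21]);


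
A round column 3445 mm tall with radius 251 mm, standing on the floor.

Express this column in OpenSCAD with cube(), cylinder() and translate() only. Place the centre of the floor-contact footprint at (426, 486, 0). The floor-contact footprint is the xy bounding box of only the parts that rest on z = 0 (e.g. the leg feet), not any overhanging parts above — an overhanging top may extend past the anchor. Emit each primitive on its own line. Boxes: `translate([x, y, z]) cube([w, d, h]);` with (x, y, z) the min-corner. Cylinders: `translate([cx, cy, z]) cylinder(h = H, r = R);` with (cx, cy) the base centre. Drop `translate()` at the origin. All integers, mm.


translate([426, 486, 0]) cylinder(h = 3445, r = 251);


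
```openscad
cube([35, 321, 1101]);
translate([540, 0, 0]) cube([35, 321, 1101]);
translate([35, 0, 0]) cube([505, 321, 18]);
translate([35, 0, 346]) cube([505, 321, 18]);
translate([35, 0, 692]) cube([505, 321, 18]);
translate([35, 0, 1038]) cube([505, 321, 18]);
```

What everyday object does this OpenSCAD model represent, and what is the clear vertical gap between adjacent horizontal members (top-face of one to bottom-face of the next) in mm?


A bookshelf. The clear shelf gap is 328 mm.

Two tall side panels with 4 horizontal boards between them — a bookshelf. The first two shelf undersides are at z = 0 and z = 346; with shelf thickness 18, the clear gap is 346 − 0 − 18 = 328 mm.


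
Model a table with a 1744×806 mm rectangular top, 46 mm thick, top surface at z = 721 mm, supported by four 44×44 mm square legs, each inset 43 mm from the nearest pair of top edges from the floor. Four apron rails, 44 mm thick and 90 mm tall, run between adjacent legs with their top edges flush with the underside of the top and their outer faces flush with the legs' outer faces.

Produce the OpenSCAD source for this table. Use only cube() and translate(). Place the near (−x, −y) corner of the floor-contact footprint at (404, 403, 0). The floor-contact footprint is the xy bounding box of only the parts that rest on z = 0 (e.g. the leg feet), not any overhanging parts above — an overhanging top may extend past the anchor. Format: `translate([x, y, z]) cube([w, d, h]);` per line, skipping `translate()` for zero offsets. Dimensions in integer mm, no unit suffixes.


// leg_h = 721 - 46 = 675
// apron z = 675 - 90 = 585
translate([361, 360, 675]) cube([1744, 806, 46]);
translate([404, 403, 0]) cube([44, 44, 675]);
translate([2018, 403, 0]) cube([44, 44, 675]);
translate([404, 1079, 0]) cube([44, 44, 675]);
translate([2018, 1079, 0]) cube([44, 44, 675]);
translate([448, 403, 585]) cube([1570, 44, 90]);
translate([448, 1079, 585]) cube([1570, 44, 90]);
translate([404, 447, 585]) cube([44, 632, 90]);
translate([2018, 447, 585]) cube([44, 632, 90]);


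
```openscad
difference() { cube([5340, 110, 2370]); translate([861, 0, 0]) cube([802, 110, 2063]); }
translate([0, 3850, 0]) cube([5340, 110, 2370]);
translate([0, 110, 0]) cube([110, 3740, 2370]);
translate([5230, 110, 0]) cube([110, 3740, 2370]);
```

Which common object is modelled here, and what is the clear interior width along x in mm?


A single room. The interior width is 5120 mm.

Four walls enclosing a rectangle with a door in the front wall — a room. Outside width 5340 minus two 110 mm walls gives 5120 mm.


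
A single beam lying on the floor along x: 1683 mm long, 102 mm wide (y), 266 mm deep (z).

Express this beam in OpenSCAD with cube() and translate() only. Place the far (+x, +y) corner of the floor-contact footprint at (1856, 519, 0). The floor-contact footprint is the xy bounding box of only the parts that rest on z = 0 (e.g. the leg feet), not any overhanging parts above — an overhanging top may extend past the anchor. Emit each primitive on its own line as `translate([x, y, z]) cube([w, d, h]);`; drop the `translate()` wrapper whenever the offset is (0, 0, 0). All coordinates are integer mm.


translate([173, 417, 0]) cube([1683, 102, 266]);


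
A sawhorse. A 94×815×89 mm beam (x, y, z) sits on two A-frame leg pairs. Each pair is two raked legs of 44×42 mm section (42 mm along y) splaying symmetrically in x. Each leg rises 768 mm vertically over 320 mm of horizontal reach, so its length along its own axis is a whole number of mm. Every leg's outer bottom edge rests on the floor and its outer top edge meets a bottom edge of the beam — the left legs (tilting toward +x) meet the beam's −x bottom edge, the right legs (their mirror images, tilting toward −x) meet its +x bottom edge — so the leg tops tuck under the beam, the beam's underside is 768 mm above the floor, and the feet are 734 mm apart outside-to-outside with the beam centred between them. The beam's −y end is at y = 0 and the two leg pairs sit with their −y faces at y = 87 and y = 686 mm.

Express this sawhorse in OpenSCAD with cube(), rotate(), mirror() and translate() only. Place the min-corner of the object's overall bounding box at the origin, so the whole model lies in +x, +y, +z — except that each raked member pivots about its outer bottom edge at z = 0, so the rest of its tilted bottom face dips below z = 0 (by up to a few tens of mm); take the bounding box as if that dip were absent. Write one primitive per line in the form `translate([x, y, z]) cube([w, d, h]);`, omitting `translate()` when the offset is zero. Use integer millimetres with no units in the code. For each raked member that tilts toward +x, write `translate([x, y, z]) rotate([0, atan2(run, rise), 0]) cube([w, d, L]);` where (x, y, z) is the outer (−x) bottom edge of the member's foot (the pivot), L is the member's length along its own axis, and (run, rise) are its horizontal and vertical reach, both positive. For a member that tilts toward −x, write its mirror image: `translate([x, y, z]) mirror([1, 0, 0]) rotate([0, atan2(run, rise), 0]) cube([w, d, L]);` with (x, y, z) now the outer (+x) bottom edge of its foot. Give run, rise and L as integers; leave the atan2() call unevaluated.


translate([320, 0, 768]) cube([94, 815, 89]);
translate([0, 87, 0]) rotate([0, atan2(320, 768), 0]) cube([44, 42, 832]);
translate([734, 87, 0]) mirror([1, 0, 0]) rotate([0, atan2(320, 768), 0]) cube([44, 42, 832]);
translate([0, 686, 0]) rotate([0, atan2(320, 768), 0]) cube([44, 42, 832]);
translate([734, 686, 0]) mirror([1, 0, 0]) rotate([0, atan2(320, 768), 0]) cube([44, 42, 832]);


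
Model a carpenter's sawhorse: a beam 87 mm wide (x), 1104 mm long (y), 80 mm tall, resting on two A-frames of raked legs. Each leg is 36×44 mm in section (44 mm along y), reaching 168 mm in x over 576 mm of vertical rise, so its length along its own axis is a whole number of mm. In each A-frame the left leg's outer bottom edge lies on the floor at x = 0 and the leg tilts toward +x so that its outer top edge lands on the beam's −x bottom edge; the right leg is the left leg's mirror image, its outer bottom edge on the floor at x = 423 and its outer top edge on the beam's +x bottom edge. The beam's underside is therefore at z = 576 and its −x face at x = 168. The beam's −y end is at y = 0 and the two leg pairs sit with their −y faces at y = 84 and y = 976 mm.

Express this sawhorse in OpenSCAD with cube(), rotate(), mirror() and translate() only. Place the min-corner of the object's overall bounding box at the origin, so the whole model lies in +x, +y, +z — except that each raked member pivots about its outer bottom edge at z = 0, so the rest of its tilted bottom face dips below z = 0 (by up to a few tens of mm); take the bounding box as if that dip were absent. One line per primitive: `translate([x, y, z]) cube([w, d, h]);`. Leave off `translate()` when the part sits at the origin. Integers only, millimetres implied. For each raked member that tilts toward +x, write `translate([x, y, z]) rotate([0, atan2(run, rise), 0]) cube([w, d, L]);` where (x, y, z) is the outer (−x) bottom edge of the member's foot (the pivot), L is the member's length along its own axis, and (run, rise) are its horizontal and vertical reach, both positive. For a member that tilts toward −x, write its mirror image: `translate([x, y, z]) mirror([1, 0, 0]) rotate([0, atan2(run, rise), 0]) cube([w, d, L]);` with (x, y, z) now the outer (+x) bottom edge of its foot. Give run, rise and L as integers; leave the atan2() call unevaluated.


// leg length = √(168² + 576²) = 600
// right-leg outer foot x = 2·168 + 87 = 423
// beam min-corner = (168, 0, 576)
translate([168, 0, 576]) cube([87, 1104, 80]);
translate([0, 84, 0]) rotate([0, atan2(168, 576), 0]) cube([36, 44, 600]);
translate([423, 84, 0]) mirror([1, 0, 0]) rotate([0, atan2(168, 576), 0]) cube([36, 44, 600]);
translate([0, 976, 0]) rotate([0, atan2(168, 576), 0]) cube([36, 44, 600]);
translate([423, 976, 0]) mirror([1, 0, 0]) rotate([0, atan2(168, 576), 0]) cube([36, 44, 600]);


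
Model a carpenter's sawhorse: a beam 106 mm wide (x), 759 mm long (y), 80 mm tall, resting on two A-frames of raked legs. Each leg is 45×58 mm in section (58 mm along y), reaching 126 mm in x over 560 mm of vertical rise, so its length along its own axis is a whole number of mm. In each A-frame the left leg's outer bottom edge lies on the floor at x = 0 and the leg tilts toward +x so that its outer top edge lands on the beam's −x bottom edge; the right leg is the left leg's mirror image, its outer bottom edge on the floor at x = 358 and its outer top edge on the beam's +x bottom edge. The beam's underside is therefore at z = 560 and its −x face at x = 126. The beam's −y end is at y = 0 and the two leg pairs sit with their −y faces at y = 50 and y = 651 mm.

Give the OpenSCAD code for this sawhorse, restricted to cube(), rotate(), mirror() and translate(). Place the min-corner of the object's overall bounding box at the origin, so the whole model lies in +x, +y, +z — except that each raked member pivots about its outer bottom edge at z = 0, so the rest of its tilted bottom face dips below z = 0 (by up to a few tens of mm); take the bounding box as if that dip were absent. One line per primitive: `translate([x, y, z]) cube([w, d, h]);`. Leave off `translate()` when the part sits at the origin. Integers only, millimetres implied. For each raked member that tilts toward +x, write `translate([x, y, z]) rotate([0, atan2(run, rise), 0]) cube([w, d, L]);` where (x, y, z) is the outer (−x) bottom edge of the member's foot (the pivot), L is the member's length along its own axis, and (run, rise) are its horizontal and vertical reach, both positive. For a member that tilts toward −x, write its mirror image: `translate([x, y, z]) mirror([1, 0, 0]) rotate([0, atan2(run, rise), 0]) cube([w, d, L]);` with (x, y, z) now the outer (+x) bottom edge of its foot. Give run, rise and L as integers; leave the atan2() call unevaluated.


translate([126, 0, 560]) cube([106, 759, 80]);
translate([0, 50, 0]) rotate([0, atan2(126, 560), 0]) cube([45, 58, 574]);
translate([358, 50, 0]) mirror([1, 0, 0]) rotate([0, atan2(126, 560), 0]) cube([45, 58, 574]);
translate([0, 651, 0]) rotate([0, atan2(126, 560), 0]) cube([45, 58, 574]);
translate([358, 651, 0]) mirror([1, 0, 0]) rotate([0, atan2(126, 560), 0]) cube([45, 58, 574]);


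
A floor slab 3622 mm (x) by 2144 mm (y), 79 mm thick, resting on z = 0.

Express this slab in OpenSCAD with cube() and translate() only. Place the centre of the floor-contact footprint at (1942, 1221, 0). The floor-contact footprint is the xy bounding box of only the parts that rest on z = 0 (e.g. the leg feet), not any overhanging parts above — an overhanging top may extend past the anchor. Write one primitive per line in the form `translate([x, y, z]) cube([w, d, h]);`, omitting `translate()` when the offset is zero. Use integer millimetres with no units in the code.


translate([131, 149, 0]) cube([3622, 2144, 79]);


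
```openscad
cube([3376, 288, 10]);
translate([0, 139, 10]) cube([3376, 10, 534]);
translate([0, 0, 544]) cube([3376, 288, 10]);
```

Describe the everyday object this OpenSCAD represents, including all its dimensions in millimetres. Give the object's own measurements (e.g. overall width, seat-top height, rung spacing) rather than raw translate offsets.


An I-beam lying along x, 3376 mm long. Overall section height 554 mm. Two flanges 288 mm wide (y) and 10 mm thick, one on the floor and one at the top; a web 10 mm thick runs between them, centred on the flange width.


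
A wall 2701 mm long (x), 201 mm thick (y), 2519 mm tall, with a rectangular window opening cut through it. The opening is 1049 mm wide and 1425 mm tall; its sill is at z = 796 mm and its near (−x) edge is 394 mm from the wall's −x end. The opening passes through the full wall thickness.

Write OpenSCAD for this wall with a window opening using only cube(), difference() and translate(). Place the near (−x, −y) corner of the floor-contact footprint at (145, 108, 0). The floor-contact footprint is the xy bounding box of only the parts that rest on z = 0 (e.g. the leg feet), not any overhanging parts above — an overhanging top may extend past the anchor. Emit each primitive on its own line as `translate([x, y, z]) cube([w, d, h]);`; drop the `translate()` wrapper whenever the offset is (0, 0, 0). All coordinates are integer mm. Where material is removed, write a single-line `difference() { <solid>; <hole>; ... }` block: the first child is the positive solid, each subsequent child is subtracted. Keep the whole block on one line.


difference() { translate([145, 108, 0]) cube([2701, 201, 2519]); translate([539, 108, 796]) cube([1049, 201, 1425]); }


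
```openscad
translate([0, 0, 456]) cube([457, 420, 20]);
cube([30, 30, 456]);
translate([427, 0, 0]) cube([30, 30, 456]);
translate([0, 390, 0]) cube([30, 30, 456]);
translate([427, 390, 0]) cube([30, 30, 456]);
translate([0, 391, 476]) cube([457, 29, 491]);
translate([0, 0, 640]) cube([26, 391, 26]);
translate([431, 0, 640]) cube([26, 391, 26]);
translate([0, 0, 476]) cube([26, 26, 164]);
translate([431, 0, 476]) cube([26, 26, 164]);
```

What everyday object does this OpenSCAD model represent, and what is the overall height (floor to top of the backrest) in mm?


A chair. The overall height is 967 mm.

A slab on four corner posts with a tall panel at the back — a chair. The seat slab sits at z = 456 with thickness 20, and the 491 mm backrest starts at the seat top, so the overall height is 456 + 20 + 491 = 967 mm.


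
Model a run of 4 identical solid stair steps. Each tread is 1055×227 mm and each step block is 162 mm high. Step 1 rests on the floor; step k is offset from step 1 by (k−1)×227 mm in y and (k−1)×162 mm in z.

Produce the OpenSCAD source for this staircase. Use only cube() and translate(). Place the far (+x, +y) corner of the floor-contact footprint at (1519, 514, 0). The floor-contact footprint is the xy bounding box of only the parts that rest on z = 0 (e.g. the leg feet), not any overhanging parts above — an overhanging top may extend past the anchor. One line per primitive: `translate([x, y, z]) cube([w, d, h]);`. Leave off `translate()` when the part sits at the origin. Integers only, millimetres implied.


translate([464, 287, 0]) cube([1055, 227, 162]);
translate([464, 514, 162]) cube([1055, 227, 162]);
translate([464, 741, 324]) cube([1055, 227, 162]);
translate([464, 968, 486]) cube([1055, 227, 162]);


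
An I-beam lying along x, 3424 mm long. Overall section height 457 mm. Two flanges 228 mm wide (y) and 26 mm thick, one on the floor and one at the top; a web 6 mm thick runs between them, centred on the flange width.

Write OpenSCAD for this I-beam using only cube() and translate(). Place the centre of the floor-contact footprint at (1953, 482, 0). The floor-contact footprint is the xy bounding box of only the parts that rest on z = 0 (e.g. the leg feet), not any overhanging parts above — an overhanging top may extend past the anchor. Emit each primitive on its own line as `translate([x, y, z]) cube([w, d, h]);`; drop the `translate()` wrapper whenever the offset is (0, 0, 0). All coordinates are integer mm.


translate([241, 368, 0]) cube([3424, 228, 26]);
translate([241, 479, 26]) cube([3424, 6, 405]);
translate([241, 368, 431]) cube([3424, 228, 26]);


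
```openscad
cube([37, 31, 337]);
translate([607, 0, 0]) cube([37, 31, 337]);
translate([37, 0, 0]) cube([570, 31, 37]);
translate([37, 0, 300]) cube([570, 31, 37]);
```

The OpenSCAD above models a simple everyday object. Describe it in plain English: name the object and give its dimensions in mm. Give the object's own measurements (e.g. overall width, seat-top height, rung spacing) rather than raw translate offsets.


A rectangular picture frame lying in the x–z plane (depth along y). The opening is 570 mm wide (x) by 263 mm tall (z), surrounded by a border 37 mm wide on all four sides. The frame is 31 mm deep and is made of two full-height vertical stiles with two horizontal rails fitted between them.


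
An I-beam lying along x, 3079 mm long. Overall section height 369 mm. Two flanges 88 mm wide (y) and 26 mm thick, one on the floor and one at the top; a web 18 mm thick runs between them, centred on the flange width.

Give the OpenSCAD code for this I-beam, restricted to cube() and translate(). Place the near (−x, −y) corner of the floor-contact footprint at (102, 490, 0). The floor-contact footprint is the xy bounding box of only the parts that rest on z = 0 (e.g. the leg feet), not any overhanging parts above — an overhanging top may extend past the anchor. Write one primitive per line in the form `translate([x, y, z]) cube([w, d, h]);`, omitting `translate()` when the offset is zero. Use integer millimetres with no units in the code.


translate([102, 490, 0]) cube([3079, 88, 26]);
translate([102, 525, 26]) cube([3079, 18, 317]);
translate([102, 490, 343]) cube([3079, 88, 26]);


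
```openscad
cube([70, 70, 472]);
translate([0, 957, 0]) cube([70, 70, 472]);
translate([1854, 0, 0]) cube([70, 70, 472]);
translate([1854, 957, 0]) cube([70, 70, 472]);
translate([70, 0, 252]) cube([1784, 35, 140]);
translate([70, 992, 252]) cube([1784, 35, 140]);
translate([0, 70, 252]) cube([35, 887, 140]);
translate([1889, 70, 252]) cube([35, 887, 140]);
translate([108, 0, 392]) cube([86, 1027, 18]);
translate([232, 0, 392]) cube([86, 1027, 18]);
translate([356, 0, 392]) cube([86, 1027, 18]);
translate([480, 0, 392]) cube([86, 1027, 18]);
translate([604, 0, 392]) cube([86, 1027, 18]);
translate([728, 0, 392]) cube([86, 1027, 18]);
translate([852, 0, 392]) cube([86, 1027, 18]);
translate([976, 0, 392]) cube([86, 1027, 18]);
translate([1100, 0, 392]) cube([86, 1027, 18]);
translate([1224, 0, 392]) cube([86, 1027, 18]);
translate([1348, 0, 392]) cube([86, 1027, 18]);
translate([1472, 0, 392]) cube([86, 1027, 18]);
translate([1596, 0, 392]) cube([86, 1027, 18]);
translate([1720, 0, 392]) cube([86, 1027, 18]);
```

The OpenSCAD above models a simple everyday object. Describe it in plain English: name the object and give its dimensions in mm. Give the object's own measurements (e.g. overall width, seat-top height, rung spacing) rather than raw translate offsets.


A bed frame 1924 mm long (x) by 1027 mm wide (y). Four 70×70 mm corner posts, 472 mm tall, at the corners of the footprint. Four rails of 35 mm thickness and 140 mm height run between adjacent posts with their undersides at z = 252 mm, their outer faces flush with the outside of the frame (the two x-running rails run between the posts' inner faces; the two y-running rails run between the posts' inner faces). 14 slats, each 86 mm wide (x) and 18 mm thick, lie across the top of the two x-running rails, running the full 1027 mm width of the frame in y; along x they sit between the end posts with a 38 mm gap after the −x posts and between neighbouring slats, leaving 48 mm before the +x posts.


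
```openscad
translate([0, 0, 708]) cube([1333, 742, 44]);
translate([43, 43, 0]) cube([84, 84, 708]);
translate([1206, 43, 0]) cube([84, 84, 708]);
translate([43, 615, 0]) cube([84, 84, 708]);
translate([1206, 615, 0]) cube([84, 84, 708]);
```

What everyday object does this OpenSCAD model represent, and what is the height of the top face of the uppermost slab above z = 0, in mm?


A table. The table height is 752 mm.

A 1333×742×44 slab sits at z = 708 on four 84 mm square posts — a table. The top surface is at 708 + 44 = 752 mm.


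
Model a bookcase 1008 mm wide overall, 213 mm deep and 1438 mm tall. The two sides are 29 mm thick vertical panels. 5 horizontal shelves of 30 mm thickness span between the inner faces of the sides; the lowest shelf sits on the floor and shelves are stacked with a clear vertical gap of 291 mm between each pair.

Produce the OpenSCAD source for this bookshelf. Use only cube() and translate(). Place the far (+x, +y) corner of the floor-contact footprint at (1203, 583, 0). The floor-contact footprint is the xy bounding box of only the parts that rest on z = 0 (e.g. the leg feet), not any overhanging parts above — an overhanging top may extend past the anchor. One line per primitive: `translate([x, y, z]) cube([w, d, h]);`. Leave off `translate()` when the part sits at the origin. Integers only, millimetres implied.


translate([195, 370, 0]) cube([29, 213, 1438]);
translate([1174, 370, 0]) cube([29, 213, 1438]);
translate([224, 370, 0]) cube([950, 213, 30]);
translate([224, 370, 321]) cube([950, 213, 30]);
translate([224, 370, 642]) cube([950, 213, 30]);
translate([224, 370, 963]) cube([950, 213, 30]);
translate([224, 370, 1284]) cube([950, 213, 30]);


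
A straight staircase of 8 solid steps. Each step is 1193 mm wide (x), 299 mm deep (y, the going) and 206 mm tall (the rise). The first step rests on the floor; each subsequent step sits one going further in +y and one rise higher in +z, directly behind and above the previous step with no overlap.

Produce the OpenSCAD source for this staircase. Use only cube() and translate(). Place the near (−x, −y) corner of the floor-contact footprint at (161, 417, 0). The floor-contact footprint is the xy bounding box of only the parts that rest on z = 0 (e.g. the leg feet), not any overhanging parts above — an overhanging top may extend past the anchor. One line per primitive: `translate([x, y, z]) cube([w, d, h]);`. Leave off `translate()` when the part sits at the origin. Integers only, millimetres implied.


translate([161, 417, 0]) cube([1193, 299, 206]);
translate([161, 716, 206]) cube([1193, 299, 206]);
translate([161, 1015, 412]) cube([1193, 299, 206]);
translate([161, 1314, 618]) cube([1193, 299, 206]);
translate([161, 1613, 824]) cube([1193, 299, 206]);
translate([161, 1912, 1030]) cube([1193, 299, 206]);
translate([161, 2211, 1236]) cube([1193, 299, 206]);
translate([161, 2510, 1442]) cube([1193, 299, 206]);


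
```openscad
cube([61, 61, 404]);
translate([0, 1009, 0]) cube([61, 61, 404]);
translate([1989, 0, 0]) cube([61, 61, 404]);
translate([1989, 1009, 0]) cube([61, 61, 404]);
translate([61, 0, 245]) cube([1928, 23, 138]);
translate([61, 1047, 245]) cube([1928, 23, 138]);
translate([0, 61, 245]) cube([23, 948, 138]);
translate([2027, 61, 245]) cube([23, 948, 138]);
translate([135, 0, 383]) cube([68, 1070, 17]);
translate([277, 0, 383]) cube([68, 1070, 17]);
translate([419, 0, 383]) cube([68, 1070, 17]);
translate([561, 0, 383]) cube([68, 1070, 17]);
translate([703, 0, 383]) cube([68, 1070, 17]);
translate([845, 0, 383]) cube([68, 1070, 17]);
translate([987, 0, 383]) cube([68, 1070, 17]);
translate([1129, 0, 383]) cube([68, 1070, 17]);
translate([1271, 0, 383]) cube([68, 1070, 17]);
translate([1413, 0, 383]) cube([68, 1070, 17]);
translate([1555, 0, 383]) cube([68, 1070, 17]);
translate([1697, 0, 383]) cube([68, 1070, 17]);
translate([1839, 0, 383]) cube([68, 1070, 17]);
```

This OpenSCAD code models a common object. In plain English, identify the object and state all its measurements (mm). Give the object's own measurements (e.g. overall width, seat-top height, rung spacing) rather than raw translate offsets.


A bed frame 2050 mm long (x) by 1070 mm wide (y). Four 61×61 mm corner posts, 404 mm tall, at the corners of the footprint. Four rails of 23 mm thickness and 138 mm height run between adjacent posts with their undersides at z = 245 mm, their outer faces flush with the outside of the frame (the two x-running rails run between the posts' inner faces; the two y-running rails run between the posts' inner faces). 13 slats, each 68 mm wide (x) and 17 mm thick, lie across the top of the two x-running rails, running the full 1070 mm width of the frame in y; along x they sit between the end posts with a 74 mm gap after the −x posts and between neighbouring slats, leaving 82 mm before the +x posts.


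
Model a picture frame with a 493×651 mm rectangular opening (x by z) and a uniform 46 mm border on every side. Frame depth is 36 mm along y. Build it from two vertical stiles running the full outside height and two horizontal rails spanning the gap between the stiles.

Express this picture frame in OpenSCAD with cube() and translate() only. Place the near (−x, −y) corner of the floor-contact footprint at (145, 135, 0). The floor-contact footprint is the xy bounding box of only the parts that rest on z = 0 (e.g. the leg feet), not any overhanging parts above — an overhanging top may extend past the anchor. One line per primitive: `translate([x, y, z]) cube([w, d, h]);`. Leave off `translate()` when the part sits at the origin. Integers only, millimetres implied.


translate([145, 135, 0]) cube([46, 36, 743]);
translate([684, 135, 0]) cube([46, 36, 743]);
translate([191, 135, 0]) cube([493, 36, 46]);
translate([191, 135, 697]) cube([493, 36, 46]);


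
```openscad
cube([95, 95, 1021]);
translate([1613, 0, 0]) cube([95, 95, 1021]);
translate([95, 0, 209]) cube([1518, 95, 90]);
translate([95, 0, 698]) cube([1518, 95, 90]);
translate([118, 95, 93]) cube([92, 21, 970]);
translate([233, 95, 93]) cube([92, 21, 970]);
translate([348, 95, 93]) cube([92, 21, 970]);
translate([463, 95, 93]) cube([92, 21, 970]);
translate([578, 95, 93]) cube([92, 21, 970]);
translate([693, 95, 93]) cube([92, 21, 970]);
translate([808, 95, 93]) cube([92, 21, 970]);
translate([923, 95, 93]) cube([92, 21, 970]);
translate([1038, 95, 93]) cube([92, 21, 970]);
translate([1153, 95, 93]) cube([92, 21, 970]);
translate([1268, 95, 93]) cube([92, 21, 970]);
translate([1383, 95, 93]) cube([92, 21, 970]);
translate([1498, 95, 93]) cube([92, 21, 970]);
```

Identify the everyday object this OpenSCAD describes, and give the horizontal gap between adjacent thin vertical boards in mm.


A fence section. The picket gap is 23 mm.

Two posts, two rails, 13 pickets — a fence section. Span 1518 mm holds 13 pickets of 92 mm with 14 equal gaps: ⌊(1518 − 13·92) / 14⌋ = 23 mm.


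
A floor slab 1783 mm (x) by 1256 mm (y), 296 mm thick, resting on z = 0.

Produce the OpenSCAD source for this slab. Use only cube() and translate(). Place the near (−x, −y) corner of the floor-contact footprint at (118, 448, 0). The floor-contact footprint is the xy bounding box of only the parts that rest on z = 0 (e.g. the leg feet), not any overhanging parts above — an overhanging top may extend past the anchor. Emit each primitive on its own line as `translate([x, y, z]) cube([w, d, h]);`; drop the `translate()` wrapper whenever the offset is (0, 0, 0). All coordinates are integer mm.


translate([118, 448, 0]) cube([1783, 1256, 296]);


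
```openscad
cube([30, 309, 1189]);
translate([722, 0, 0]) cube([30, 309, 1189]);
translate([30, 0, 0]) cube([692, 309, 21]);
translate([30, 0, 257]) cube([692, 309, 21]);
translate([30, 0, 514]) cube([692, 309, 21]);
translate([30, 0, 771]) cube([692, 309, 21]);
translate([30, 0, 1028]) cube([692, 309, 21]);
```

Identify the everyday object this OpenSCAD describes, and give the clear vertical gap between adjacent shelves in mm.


A bookshelf. The clear shelf gap is 236 mm.

Two tall side panels with 5 horizontal boards between them — a bookshelf. The first two shelf undersides are at z = 0 and z = 257; with shelf thickness 21, the clear gap is 257 − 0 − 21 = 236 mm.


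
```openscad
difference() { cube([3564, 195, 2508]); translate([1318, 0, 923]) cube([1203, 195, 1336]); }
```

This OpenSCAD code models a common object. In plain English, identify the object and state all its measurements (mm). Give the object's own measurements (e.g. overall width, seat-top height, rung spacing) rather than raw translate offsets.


A wall 3564 mm long (x), 195 mm thick (y), 2508 mm tall, with a rectangular window opening cut through it. The opening is 1203 mm wide and 1336 mm tall; its sill is at z = 923 mm and its near (−x) edge is 1318 mm from the wall's −x end. The opening passes through the full wall thickness.


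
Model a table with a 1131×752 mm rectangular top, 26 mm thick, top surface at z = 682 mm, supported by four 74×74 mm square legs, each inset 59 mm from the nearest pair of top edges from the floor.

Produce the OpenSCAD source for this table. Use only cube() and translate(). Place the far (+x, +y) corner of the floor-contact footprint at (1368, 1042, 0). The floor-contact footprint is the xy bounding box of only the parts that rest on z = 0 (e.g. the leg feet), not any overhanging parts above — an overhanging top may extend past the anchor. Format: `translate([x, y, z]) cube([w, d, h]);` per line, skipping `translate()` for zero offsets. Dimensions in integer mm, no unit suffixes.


// leg_h = 682 - 26 = 656
translate([296, 349, 656]) cube([1131, 752, 26]);
translate([355, 408, 0]) cube([74, 74, 656]);
translate([1294, 408, 0]) cube([74, 74, 656]);
translate([355, 968, 0]) cube([74, 74, 656]);
translate([1294, 968, 0]) cube([74, 74, 656]);


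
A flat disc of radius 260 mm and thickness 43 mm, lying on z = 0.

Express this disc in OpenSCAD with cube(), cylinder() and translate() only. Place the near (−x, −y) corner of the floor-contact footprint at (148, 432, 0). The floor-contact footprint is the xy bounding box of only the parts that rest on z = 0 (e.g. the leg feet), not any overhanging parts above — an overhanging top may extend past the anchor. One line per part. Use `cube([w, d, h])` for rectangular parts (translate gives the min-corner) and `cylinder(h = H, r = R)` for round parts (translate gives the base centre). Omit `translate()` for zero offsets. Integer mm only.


translate([408, 692, 0]) cylinder(h = 43, r = 260);


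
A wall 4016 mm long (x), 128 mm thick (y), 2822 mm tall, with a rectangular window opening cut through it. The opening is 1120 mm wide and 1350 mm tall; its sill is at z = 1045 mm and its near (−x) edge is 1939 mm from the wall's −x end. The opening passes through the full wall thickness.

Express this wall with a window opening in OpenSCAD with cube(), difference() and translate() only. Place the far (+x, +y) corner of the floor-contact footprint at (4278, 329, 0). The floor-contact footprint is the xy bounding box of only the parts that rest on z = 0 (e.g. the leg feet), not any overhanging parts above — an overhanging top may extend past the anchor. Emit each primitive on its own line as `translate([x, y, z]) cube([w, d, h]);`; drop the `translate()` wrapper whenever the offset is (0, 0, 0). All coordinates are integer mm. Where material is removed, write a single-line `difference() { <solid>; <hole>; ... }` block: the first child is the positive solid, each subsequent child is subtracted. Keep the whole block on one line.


difference() { translate([262, 201, 0]) cube([4016, 128, 2822]); translate([2201, 201, 1045]) cube([1120, 128, 1350]); }


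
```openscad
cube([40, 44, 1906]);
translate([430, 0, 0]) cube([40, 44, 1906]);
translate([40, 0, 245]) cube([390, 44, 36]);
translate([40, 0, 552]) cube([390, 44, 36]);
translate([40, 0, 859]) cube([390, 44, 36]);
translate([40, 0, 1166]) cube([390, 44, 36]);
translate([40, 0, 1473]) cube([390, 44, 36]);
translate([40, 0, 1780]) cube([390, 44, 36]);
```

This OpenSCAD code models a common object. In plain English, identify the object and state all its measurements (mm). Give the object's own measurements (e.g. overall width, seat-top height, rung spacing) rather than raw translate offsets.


A straight ladder. Two 40×44 mm vertical rails, 1906 mm tall, stand 470 mm apart (outside-to-outside) with their front faces coplanar on the −y side. 6 rungs, each 44 mm deep and 36 mm tall, span between the inner faces of the rails, front faces flush with the rails. The lowest rung's underside is at z = 245 mm and rungs are spaced 307 mm apart (underside to underside).


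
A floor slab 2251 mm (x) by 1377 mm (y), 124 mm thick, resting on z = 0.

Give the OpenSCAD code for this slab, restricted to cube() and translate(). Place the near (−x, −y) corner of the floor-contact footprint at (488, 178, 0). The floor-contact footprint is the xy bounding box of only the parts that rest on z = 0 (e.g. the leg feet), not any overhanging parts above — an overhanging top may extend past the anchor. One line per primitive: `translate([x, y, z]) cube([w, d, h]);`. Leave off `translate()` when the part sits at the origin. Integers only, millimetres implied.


translate([488, 178, 0]) cube([2251, 1377, 124]);


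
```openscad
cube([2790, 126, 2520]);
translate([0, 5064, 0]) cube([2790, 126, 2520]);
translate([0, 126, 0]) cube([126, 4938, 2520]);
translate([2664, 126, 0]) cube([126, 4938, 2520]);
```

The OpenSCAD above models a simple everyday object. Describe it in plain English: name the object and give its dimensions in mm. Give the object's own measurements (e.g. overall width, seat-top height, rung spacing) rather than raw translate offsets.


The wall frame of a small rectangular building: four walls, each 2520 mm tall and 126 mm thick, enclosing a footprint 2790 mm (x) by 5190 mm (y) outside-to-outside, with no floor or roof. The front and back walls (the −y and +y sides) span the full width; the two side walls fit between them.


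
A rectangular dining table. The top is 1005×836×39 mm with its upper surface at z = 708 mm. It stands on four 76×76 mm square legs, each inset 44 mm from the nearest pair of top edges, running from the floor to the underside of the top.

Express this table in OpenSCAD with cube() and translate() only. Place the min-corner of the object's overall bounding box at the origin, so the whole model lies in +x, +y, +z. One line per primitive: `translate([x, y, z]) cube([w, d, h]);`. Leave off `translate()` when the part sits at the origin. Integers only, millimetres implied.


// leg_h = 708 - 39 = 669
translate([0, 0, 669]) cube([1005, 836, 39]);
translate([44, 44, 0]) cube([76, 76, 669]);
translate([885, 44, 0]) cube([76, 76, 669]);
translate([44, 716, 0]) cube([76, 76, 669]);
translate([885, 716, 0]) cube([76, 76, 669]);


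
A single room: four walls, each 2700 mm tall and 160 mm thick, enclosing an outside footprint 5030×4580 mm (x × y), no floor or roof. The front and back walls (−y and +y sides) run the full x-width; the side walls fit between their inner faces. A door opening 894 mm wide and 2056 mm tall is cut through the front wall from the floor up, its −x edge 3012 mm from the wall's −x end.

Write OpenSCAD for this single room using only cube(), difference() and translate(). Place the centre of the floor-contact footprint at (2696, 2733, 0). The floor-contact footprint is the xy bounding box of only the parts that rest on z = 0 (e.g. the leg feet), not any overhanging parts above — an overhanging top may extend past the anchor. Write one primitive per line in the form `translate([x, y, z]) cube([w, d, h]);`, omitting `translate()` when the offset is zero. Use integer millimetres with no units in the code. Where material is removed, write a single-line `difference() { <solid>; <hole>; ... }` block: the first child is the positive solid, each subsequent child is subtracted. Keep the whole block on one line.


difference() { translate([181, 443, 0]) cube([5030, 160, 2700]); translate([3193, 443, 0]) cube([894, 160, 2056]); }
translate([181, 4863, 0]) cube([5030, 160, 2700]);
translate([181, 603, 0]) cube([160, 4260, 2700]);
translate([5051, 603, 0]) cube([160, 4260, 2700]);


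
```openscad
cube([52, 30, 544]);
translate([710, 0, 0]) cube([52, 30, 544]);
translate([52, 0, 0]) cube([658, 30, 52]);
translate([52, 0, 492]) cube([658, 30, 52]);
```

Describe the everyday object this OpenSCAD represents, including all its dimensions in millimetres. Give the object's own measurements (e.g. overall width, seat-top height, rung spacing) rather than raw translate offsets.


A rectangular picture frame lying in the x–z plane (depth along y). The opening is 658 mm wide (x) by 440 mm tall (z), surrounded by a border 52 mm wide on all four sides. The frame is 30 mm deep and is made of two full-height vertical stiles with two horizontal rails fitted between them.


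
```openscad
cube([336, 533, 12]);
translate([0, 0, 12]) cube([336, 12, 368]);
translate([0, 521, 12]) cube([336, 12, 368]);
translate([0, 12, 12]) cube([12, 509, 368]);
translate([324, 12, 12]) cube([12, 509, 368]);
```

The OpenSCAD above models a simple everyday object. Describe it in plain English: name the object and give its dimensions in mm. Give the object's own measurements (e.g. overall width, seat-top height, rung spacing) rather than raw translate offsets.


An open-topped rectangular box: outside dimensions 336×533×380 mm, with a uniform wall and base thickness of 12 mm. The base is a full 336×533 slab on the floor; four walls sit on top of the base. The front and back walls (the −y and +y sides) span the full width; the two side walls fit between them.


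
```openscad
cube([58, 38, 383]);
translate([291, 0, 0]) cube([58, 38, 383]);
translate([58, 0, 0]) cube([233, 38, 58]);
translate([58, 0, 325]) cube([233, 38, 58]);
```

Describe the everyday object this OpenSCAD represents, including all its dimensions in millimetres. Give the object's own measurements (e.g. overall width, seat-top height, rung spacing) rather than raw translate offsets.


A rectangular picture frame lying in the x–z plane (depth along y). The opening is 233 mm wide (x) by 267 mm tall (z), surrounded by a border 58 mm wide on all four sides. The frame is 38 mm deep and is made of two full-height vertical stiles with two horizontal rails fitted between them.


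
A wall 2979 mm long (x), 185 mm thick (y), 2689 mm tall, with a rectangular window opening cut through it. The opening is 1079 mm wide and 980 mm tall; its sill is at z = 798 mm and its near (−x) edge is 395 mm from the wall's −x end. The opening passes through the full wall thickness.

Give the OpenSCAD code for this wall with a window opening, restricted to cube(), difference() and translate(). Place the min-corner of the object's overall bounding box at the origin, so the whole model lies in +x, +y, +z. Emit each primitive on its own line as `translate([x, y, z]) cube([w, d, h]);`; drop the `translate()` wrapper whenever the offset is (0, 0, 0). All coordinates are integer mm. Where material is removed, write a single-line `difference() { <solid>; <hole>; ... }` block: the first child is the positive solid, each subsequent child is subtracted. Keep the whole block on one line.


difference() { cube([2979, 185, 2689]); translate([395, 0, 798]) cube([1079, 185, 980]); }
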